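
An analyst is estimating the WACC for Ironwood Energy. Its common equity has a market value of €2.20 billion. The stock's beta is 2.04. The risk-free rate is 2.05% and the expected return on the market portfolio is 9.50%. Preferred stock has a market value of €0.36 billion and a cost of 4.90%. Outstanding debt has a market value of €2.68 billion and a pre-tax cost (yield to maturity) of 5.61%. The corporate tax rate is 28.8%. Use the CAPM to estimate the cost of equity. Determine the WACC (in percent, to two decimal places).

9.62%

Market risk premium = 9.5% − 2.05% = 7.45%.
Cost of equity via CAPM: Re = 2.05% + 2.04 × 7.45% = 17.2480%.
Total capital V = 2.2 + 0.36 + 2.68 = 5.24.
Equity: weight = 2.2/5.24 = 0.4198; cost = 17.248%.
Preferred: weight = 0.36/5.24 = 0.0687; cost = 4.9%.
Debt: weight = 2.68/5.24 = 0.5115; after-tax cost = 5.61% × (1 − 28.8%) = 3.9943%.
WACC = 0.4198 × 17.2480% + 0.0687 × 4.9000% + 0.5115 × 3.9943% = 9.6211%.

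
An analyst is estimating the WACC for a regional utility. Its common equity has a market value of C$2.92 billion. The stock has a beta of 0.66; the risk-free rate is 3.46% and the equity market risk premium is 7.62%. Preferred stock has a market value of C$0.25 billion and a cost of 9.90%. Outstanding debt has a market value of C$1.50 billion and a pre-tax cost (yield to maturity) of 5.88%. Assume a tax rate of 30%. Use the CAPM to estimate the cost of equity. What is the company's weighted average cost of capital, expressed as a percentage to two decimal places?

Cost of equity via CAPM: Re = 3.46% + 0.66 × 7.62% = 8.4892%.
Total capital V = 2.92 + 0.25 + 1.5 = 4.67.
Equity: weight = 2.92/4.67 = 0.6253; cost = 8.4892%.
Preferred: weight = 0.25/4.67 = 0.0535; cost = 9.9%.
Debt: weight = 1.5/4.67 = 0.3212; after-tax cost = 5.88% × (1 − 30%) = 4.1160%.
WACC = 0.6253 × 8.4892% + 0.0535 × 9.9000% + 0.3212 × 4.1160% = 7.1601%.

7.16%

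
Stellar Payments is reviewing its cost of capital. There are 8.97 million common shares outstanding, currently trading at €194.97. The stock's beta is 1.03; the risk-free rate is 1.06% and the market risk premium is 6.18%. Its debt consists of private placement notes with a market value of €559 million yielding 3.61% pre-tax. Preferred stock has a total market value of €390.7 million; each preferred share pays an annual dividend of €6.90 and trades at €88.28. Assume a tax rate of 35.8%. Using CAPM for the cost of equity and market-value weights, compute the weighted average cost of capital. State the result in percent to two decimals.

Cost of equity via CAPM: Re = 1.06% + 1.03 × 6.18% = 7.4254%.
Cost of preferred: Rp = 6.9 / 88.28 = 7.8160%.
Market value of equity E = 194.97 × 8.97m = 1748.8809m.
Total capital V = 1748.8809 + 390.7 + 559 = 2698.5809.
Equity: weight = 1748.8809/2698.5809 = 0.6481; cost = 7.4254%.
Preferred: weight = 390.7/2698.5809 = 0.1448; cost = 7.816%.
Private placement notes: weight = 559/2698.5809 = 0.2071; after-tax cost = 3.61% × (1 − 35.8%) = 2.3176%.
WACC = 0.6481 × 7.4254% + 0.1448 × 7.8160% + 0.2071 × 2.3176% = 6.4239%.

6.42%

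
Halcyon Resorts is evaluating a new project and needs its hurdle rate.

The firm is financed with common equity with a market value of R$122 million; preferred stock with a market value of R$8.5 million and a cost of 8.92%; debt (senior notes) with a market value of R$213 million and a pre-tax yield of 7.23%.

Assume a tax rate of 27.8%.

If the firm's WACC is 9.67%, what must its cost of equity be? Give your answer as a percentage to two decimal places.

Total capital V = 122 + 8.5 + 213 = 343.5.
Equity weight = 122/343.5 = 0.3552.
Preferred weight = 8.5/343.5 = 0.0247.
Senior notes weight = 213/343.5 = 0.6201.
Debt contribution = 0.6201 × 7.23% × (1 − 27.8%) = 3.2369%.
Preferred contribution = 0.0247 × 8.92% = 0.2207%.
Required equity contribution = 9.67% − 3.4576% = 6.2124%.
Re = 6.2124% / 0.3552 = 17.4914%.

17.49%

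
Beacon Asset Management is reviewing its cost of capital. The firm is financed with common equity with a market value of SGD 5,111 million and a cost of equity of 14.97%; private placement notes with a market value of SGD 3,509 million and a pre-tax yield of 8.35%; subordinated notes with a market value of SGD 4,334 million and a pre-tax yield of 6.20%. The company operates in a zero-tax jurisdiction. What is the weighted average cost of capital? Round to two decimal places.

10.24%

Total capital V = 5111 + 3509 + 4334 = 12954.
Equity: weight = 5111/12954 = 0.3945; cost = 14.97%.
Private placement notes: weight = 3509/12954 = 0.2709; after-tax cost = 8.35% × (1 − 0%) = 8.3500%.
Subordinated notes: weight = 4334/12954 = 0.3346; after-tax cost = 6.2% × (1 − 0%) = 6.2000%.
WACC = 0.3945 × 14.9700% + 0.2709 × 8.3500% + 0.3346 × 6.2000% = 10.2426%.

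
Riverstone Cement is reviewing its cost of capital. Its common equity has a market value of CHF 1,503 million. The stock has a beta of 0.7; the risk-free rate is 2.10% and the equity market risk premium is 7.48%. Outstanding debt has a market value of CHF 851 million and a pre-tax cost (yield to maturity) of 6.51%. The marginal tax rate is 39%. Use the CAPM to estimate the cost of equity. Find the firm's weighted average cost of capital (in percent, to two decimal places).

Cost of equity via CAPM: Re = 2.1% + 0.7 × 7.48% = 7.3360%.
Total capital V = 1503 + 851 = 2354.
Equity: weight = 1503/2354 = 0.6385; cost = 7.336%.
Debt: weight = 851/2354 = 0.3615; after-tax cost = 6.51% × (1 − 39%) = 3.9711%.
WACC = 0.6385 × 7.3360% + 0.3615 × 3.9711% = 6.1195%.

6.12%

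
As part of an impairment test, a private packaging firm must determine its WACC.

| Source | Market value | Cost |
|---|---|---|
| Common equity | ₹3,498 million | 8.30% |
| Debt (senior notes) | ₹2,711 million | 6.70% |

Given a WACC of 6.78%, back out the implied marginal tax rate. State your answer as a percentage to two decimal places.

28.08%

Total capital V = 3498 + 2711 = 6209.
Equity weight = 3498/6209 = 0.5634.
Senior notes weight = 2711/6209 = 0.4366.
Equity contribution = 0.5634 × 8.3% = 4.6760%.
Debt contribution must be 6.78% − 4.6760% = 2.1040%.
0.4366 × 6.7% × (1 − T) = 2.1040%  ⇒  (1 − T) = 0.7192.
T = 28.0784%.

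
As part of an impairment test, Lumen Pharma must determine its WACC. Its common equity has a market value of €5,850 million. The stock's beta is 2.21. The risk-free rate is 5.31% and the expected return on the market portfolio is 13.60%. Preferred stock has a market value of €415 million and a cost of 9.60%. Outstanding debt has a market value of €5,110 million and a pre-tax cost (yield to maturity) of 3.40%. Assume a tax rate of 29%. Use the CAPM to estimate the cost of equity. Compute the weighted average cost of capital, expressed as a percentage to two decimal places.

13.59%

Market risk premium = 13.6% − 5.31% = 8.29%.
Cost of equity via CAPM: Re = 5.31% + 2.21 × 8.29% = 23.6309%.
Total capital V = 5850 + 415 + 5110 = 11375.
Equity: weight = 5850/11375 = 0.5143; cost = 23.6309%.
Preferred: weight = 415/11375 = 0.0365; cost = 9.6%.
Debt: weight = 5110/11375 = 0.4492; after-tax cost = 3.4% × (1 − 29%) = 2.4140%.
WACC = 0.5143 × 23.6309% + 0.0365 × 9.6000% + 0.4492 × 2.4140% = 13.5877%.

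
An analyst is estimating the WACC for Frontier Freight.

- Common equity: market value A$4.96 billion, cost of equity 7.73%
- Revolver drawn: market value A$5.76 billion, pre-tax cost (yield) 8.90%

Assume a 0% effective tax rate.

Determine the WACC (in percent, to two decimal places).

8.36%

Total capital V = 4.96 + 5.76 = 10.72.
Equity: weight = 4.96/10.72 = 0.4627; cost = 7.73%.
Revolver drawn: weight = 5.76/10.72 = 0.5373; after-tax cost = 8.9% × (1 − 0%) = 8.9000%.
WACC = 0.4627 × 7.7300% + 0.5373 × 8.9000% = 8.3587%.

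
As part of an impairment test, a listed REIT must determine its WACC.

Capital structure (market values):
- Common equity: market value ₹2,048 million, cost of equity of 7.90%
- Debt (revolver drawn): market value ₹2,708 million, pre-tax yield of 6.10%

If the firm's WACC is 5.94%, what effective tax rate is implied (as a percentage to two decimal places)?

Total capital V = 2048 + 2708 = 4756.
Equity weight = 2048/4756 = 0.4306.
Revolver drawn weight = 2708/4756 = 0.5694.
Equity contribution = 0.4306 × 7.9% = 3.4019%.
Debt contribution must be 5.94% − 3.4019% = 2.5381%.
0.5694 × 6.1% × (1 − T) = 2.5381%  ⇒  (1 − T) = 0.7308.
T = 26.9230%.

26.92%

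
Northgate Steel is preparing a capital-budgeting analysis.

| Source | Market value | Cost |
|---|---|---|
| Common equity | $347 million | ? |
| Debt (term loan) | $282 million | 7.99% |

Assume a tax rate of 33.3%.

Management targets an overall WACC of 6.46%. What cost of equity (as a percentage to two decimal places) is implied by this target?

7.38%

Total capital V = 347 + 282 = 629.
Equity weight = 347/629 = 0.5517.
Term loan weight = 282/629 = 0.4483.
Debt contribution = 0.4483 × 7.99% × (1 − 33.3%) = 2.3893%.
Required equity contribution = 6.46% − 2.3893% = 4.0707%.
Re = 4.0707% / 0.5517 = 7.3789%.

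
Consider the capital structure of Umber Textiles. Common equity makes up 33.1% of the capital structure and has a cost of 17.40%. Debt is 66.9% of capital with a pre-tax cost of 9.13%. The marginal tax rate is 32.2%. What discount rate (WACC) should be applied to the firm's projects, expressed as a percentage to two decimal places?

After-tax cost of debt = 9.13% × (1 − 32.2%) = 6.1901%.
WACC = 0.331 × 17.4000% + 0.669 × 6.1901% = 9.9006%.

9.90%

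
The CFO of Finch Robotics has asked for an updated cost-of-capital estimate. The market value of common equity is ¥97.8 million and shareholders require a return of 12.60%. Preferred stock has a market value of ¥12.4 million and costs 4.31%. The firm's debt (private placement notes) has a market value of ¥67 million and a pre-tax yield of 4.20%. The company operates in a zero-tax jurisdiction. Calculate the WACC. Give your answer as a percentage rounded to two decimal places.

Total capital V = 97.8 + 12.4 + 67 = 177.2.
Equity: weight = 97.8/177.2 = 0.5519; cost = 12.6%.
Preferred: weight = 12.4/177.2 = 0.0700; cost = 4.31%.
Private placement notes: weight = 67/177.2 = 0.3781; after-tax cost = 4.2% × (1 − 0%) = 4.2000%.
WACC = 0.5519 × 12.6000% + 0.0700 × 4.3100% + 0.3781 × 4.2000% = 8.8438%.

8.84%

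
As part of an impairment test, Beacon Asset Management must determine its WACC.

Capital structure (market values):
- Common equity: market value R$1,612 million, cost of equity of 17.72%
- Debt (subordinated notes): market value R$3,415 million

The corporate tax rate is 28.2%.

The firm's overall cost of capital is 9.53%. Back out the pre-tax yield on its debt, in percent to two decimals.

7.89%

Total capital V = 1612 + 3415 = 5027.
Equity weight = 1612/5027 = 0.3207.
Subordinated notes weight = 3415/5027 = 0.6793.
Equity contribution = 0.3207 × 17.72% = 5.6822%.
Remaining for debt = 9.53% − 5.6822% = 3.8478%.
Rd × (1 − 28.2%) × 0.6793 = 3.8478%  ⇒  Rd = 7.8886%.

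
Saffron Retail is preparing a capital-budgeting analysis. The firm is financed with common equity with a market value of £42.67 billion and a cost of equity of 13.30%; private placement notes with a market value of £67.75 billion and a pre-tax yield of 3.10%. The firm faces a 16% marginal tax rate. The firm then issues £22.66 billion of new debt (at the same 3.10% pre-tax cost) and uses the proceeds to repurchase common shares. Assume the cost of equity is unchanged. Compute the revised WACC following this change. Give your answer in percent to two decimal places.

After the change:
Total capital V = 20.01 + 90.41 = 110.42.
Equity: weight = 20.01/110.42 = 0.1812; cost = 13.3%.
Private placement notes: weight = 90.41/110.42 = 0.8188; after-tax cost = 3.1% × (1 − 16%) = 2.6040%.
WACC = 0.1812 × 13.3000% + 0.8188 × 2.6040% = 4.5423%.

4.54%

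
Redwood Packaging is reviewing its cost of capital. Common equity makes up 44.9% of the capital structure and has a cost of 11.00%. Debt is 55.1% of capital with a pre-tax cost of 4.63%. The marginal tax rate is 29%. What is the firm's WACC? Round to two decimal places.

After-tax cost of debt = 4.63% × (1 − 29%) = 3.2873%.
WACC = 0.449 × 11.0000% + 0.551 × 3.2873% = 6.7503%.

6.75%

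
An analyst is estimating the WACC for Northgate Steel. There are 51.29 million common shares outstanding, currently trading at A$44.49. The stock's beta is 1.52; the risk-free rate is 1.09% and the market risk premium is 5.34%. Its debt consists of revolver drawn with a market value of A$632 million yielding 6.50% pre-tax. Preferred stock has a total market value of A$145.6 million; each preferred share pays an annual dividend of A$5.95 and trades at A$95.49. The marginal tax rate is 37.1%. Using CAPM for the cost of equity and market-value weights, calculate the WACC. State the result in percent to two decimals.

8.01%

Cost of equity via CAPM: Re = 1.09% + 1.52 × 5.34% = 9.2068%.
Cost of preferred: Rp = 5.95 / 95.49 = 6.2310%.
Market value of equity E = 44.49 × 51.29m = 2281.8921m.
Total capital V = 2281.8921 + 145.6 + 632 = 3059.4921.
Equity: weight = 2281.8921/3059.4921 = 0.7458; cost = 9.2068%.
Preferred: weight = 145.6/3059.4921 = 0.0476; cost = 6.231%.
Revolver drawn: weight = 632/3059.4921 = 0.2066; after-tax cost = 6.5% × (1 − 37.1%) = 4.0885%.
WACC = 0.7458 × 9.2068% + 0.0476 × 6.2310% + 0.2066 × 4.0885% = 8.0079%.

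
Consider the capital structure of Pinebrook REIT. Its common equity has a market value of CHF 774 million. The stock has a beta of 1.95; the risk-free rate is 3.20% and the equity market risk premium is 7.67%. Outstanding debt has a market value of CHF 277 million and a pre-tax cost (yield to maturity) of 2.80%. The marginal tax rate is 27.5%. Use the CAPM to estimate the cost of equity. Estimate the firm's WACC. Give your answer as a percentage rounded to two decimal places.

Cost of equity via CAPM: Re = 3.2% + 1.95 × 7.67% = 18.1565%.
Total capital V = 774 + 277 = 1051.
Equity: weight = 774/1051 = 0.7364; cost = 18.1565%.
Debt: weight = 277/1051 = 0.2636; after-tax cost = 2.8% × (1 − 27.5%) = 2.0300%.
WACC = 0.7364 × 18.1565% + 0.2636 × 2.0300% = 13.9062%.

13.91%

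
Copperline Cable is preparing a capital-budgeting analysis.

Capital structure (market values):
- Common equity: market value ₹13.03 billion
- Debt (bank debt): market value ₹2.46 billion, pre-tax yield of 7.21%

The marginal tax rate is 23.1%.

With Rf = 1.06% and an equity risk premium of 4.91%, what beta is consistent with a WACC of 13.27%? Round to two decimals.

2.78

Total capital V = 13.03 + 2.46 = 15.49.
Equity weight = 13.03/15.49 = 0.8412.
Bank debt weight = 2.46/15.49 = 0.1588.
Debt contribution = 0.1588 × 7.21% × (1 − 23.1%) = 0.8805%.
Required equity contribution = 13.27% − 0.8805% = 12.3895%  ⇒  Re = 14.7285%.
CAPM: 14.7285% = 1.06% + β × 4.91%  ⇒  β = 2.7838.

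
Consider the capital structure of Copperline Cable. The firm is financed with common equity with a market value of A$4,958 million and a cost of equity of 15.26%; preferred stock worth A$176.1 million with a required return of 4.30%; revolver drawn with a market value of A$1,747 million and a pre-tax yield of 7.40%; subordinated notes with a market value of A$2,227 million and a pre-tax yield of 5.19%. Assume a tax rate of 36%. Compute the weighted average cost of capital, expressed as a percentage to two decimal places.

Total capital V = 4958 + 176.1 + 1747 + 2227 = 9108.1.
Equity: weight = 4958/9108.1 = 0.5444; cost = 15.26%.
Preferred: weight = 176.1/9108.1 = 0.0193; cost = 4.3%.
Revolver drawn: weight = 1747/9108.1 = 0.1918; after-tax cost = 7.4% × (1 − 36%) = 4.7360%.
Subordinated notes: weight = 2227/9108.1 = 0.2445; after-tax cost = 5.19% × (1 − 36%) = 3.3216%.
WACC = 0.5444 × 15.2600% + 0.0193 × 4.3000% + 0.1918 × 4.7360% + 0.2445 × 3.3216% = 10.1105%.

10.11%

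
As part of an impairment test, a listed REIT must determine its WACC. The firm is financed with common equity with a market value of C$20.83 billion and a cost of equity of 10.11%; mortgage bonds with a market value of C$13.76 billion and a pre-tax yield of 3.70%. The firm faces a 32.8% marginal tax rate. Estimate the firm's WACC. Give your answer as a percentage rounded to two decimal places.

Total capital V = 20.83 + 13.76 = 34.59.
Equity: weight = 20.83/34.59 = 0.6022; cost = 10.11%.
Mortgage bonds: weight = 13.76/34.59 = 0.3978; after-tax cost = 3.7% × (1 − 32.8%) = 2.4864%.
WACC = 0.6022 × 10.1100% + 0.3978 × 2.4864% = 7.0773%.

7.08%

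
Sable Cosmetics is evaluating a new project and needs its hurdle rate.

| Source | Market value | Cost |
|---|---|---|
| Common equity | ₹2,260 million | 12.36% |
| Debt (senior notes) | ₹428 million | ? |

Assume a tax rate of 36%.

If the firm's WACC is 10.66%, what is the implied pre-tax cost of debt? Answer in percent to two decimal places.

2.63%

Total capital V = 2260 + 428 = 2688.
Equity weight = 2260/2688 = 0.8408.
Senior notes weight = 428/2688 = 0.1592.
Equity contribution = 0.8408 × 12.36% = 10.3920%.
Remaining for debt = 10.66% − 10.3920% = 0.2680%.
Rd × (1 − 36%) × 0.1592 = 0.2680%  ⇒  Rd = 2.6303%.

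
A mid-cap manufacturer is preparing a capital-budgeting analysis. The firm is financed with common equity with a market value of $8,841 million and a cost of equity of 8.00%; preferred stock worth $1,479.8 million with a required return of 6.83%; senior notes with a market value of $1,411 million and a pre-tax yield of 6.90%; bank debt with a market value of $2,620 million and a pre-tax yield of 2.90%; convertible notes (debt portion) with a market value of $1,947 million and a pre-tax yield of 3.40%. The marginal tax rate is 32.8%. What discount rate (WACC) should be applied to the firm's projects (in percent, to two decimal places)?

5.95%

Total capital V = 8841 + 1479.8 + 1411 + 2620 + 1947 = 16298.8.
Equity: weight = 8841/16298.8 = 0.5424; cost = 8%.
Preferred: weight = 1479.8/16298.8 = 0.0908; cost = 6.83%.
Senior notes: weight = 1411/16298.8 = 0.0866; after-tax cost = 6.9% × (1 − 32.8%) = 4.6368%.
Bank debt: weight = 2620/16298.8 = 0.1607; after-tax cost = 2.9% × (1 − 32.8%) = 1.9488%.
Convertible notes (debt portion): weight = 1947/16298.8 = 0.1195; after-tax cost = 3.4% × (1 − 32.8%) = 2.2848%.
WACC = 0.5424 × 8.0000% + 0.0908 × 6.8300% + 0.0866 × 4.6368% + 0.1607 × 1.9488% + 0.1195 × 2.2848% = 5.9472%.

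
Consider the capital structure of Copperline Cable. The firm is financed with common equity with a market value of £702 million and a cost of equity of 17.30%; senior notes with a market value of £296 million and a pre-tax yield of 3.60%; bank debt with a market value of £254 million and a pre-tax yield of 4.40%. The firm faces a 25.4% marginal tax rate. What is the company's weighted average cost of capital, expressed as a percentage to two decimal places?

Total capital V = 702 + 296 + 254 = 1252.
Equity: weight = 702/1252 = 0.5607; cost = 17.3%.
Senior notes: weight = 296/1252 = 0.2364; after-tax cost = 3.6% × (1 − 25.4%) = 2.6856%.
Bank debt: weight = 254/1252 = 0.2029; after-tax cost = 4.4% × (1 − 25.4%) = 3.2824%.
WACC = 0.5607 × 17.3000% + 0.2364 × 2.6856% + 0.2029 × 3.2824% = 11.0010%.

11.00%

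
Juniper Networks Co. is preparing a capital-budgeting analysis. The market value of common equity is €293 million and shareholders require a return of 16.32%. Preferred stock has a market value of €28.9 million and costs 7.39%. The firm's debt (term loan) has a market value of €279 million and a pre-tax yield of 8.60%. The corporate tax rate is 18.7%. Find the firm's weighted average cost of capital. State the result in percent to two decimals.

Total capital V = 293 + 28.9 + 279 = 600.9.
Equity: weight = 293/600.9 = 0.4876; cost = 16.32%.
Preferred: weight = 28.9/600.9 = 0.0481; cost = 7.39%.
Term loan: weight = 279/600.9 = 0.4643; after-tax cost = 8.6% × (1 − 18.7%) = 6.9918%.
WACC = 0.4876 × 16.3200% + 0.0481 × 7.3900% + 0.4643 × 6.9918% = 11.5594%.

11.56%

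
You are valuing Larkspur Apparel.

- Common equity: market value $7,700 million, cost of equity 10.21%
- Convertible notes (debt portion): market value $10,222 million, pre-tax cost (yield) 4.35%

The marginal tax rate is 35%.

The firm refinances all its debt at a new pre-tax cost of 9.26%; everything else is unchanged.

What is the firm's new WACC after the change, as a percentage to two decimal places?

After the change:
Total capital V = 7700 + 10222 = 17922.
Equity: weight = 7700/17922 = 0.4296; cost = 10.21%.
Convertible notes (debt portion): weight = 10222/17922 = 0.5704; after-tax cost = 9.26% × (1 − 35%) = 6.0190%.
WACC = 0.4296 × 10.2100% + 0.5704 × 6.0190% = 7.8196%.

7.82%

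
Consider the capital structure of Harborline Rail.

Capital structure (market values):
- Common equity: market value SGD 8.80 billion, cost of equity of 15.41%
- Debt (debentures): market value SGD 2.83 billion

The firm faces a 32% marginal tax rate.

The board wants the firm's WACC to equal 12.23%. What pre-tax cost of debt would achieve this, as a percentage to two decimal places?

3.44%

Total capital V = 8.8 + 2.83 = 11.63.
Equity weight = 8.8/11.63 = 0.7567.
Debentures weight = 2.83/11.63 = 0.2433.
Equity contribution = 0.7567 × 15.41% = 11.6602%.
Remaining for debt = 12.23% − 11.6602% = 0.5698%.
Rd × (1 − 32%) × 0.2433 = 0.5698%  ⇒  Rd = 3.4436%.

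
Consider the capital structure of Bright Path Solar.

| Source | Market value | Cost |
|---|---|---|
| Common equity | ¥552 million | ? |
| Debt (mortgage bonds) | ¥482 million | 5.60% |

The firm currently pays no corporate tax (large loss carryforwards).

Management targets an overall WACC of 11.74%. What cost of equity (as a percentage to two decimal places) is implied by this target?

Total capital V = 552 + 482 = 1034.
Equity weight = 552/1034 = 0.5338.
Mortgage bonds weight = 482/1034 = 0.4662.
Debt contribution = 0.4662 × 5.6% × (1 − 0%) = 2.6104%.
Required equity contribution = 11.74% − 2.6104% = 9.1296%.
Re = 9.1296% / 0.5338 = 17.1014%.

17.10%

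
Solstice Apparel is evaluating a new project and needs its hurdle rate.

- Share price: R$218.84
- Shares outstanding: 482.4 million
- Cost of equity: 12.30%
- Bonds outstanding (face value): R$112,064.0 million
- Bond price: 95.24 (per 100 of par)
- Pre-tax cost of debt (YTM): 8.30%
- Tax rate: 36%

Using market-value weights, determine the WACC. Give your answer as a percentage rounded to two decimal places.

Market value of equity E = 218.84 × 482.4m = 105568.416m. Market value of debt D = 112064m × 95.24/100 = 106729.7536m.
Total capital V = 105568.416 + 106729.7536 = 212298.1696.
Equity: weight = 105568.416/212298.1696 = 0.4973; cost = 12.3%.
Bonds outstanding: weight = 106729.7536/212298.1696 = 0.5027; after-tax cost = 8.3% × (1 − 36%) = 5.3120%.
WACC = 0.4973 × 12.3000% + 0.5027 × 5.3120% = 8.7869%.

8.79%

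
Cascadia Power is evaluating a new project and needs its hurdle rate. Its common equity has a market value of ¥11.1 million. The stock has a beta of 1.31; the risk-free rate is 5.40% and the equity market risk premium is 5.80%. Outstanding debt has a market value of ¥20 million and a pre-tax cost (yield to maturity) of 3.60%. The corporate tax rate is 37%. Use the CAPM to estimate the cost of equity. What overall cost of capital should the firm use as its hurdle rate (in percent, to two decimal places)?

6.10%

Cost of equity via CAPM: Re = 5.4% + 1.31 × 5.8% = 12.9980%.
Total capital V = 11.1 + 20 = 31.1.
Equity: weight = 11.1/31.1 = 0.3569; cost = 12.998%.
Debt: weight = 20/31.1 = 0.6431; after-tax cost = 3.6% × (1 − 37%) = 2.2680%.
WACC = 0.3569 × 12.9980% + 0.6431 × 2.2680% = 6.0977%.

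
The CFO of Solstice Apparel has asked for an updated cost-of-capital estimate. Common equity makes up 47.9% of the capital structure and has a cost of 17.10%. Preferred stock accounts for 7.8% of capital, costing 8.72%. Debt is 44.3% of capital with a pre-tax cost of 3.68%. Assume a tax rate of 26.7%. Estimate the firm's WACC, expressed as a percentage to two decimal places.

10.07%

After-tax cost of debt = 3.68% × (1 − 26.7%) = 2.6974%.
WACC = 0.479 × 17.1000% + 0.078 × 8.7200% + 0.443 × 2.6974% = 10.0660%.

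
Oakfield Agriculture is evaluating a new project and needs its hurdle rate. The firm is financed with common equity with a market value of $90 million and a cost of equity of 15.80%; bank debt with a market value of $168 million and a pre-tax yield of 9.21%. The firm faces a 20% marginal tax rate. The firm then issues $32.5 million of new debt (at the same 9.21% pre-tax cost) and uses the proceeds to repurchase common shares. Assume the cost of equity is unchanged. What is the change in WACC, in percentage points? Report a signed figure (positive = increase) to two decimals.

Current WACC:
Total capital V = 90 + 168 = 258.
Equity: weight = 90/258 = 0.3488; cost = 15.8%.
Bank debt: weight = 168/258 = 0.6512; after-tax cost = 9.21% × (1 − 20%) = 7.3680%.
WACC = 0.3488 × 15.8000% + 0.6512 × 7.3680% = 10.3094%.
After the change:
Total capital V = 57.5 + 200.5 = 258.
Equity: weight = 57.5/258 = 0.2229; cost = 15.8%.
Bank debt: weight = 200.5/258 = 0.7771; after-tax cost = 9.21% × (1 − 20%) = 7.3680%.
WACC = 0.2229 × 15.8000% + 0.7771 × 7.3680% = 9.2472%.
Change in WACC = 9.2472% − 10.3094% = -1.0622 pp.

-1.06 pp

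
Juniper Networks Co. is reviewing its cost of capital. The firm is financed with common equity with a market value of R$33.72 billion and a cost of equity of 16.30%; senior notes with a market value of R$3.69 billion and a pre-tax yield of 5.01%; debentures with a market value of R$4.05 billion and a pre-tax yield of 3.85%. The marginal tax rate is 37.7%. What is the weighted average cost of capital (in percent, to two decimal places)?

13.77%

Total capital V = 33.72 + 3.69 + 4.05 = 41.46.
Equity: weight = 33.72/41.46 = 0.8133; cost = 16.3%.
Senior notes: weight = 3.69/41.46 = 0.0890; after-tax cost = 5.01% × (1 − 37.7%) = 3.1212%.
Debentures: weight = 4.05/41.46 = 0.0977; after-tax cost = 3.85% × (1 − 37.7%) = 2.3986%.
WACC = 0.8133 × 16.3000% + 0.0890 × 3.1212% + 0.0977 × 2.3986% = 13.7691%.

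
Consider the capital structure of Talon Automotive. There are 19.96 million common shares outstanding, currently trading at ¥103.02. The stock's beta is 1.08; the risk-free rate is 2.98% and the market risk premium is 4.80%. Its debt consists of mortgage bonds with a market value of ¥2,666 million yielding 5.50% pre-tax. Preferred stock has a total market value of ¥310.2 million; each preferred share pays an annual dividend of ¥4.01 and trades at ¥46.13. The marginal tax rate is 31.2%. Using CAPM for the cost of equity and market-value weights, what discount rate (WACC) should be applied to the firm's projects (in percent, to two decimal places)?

Cost of equity via CAPM: Re = 2.98% + 1.08 × 4.8% = 8.1640%.
Cost of preferred: Rp = 4.01 / 46.13 = 8.6928%.
Market value of equity E = 103.02 × 19.96m = 2056.2792m.
Total capital V = 2056.2792 + 310.2 + 2666 = 5032.4792.
Equity: weight = 2056.2792/5032.4792 = 0.4086; cost = 8.164%.
Preferred: weight = 310.2/5032.4792 = 0.0616; cost = 8.6928%.
Mortgage bonds: weight = 2666/5032.4792 = 0.5298; after-tax cost = 5.5% × (1 − 31.2%) = 3.7840%.
WACC = 0.4086 × 8.1640% + 0.0616 × 8.6928% + 0.5298 × 3.7840% = 5.8763%.

5.88%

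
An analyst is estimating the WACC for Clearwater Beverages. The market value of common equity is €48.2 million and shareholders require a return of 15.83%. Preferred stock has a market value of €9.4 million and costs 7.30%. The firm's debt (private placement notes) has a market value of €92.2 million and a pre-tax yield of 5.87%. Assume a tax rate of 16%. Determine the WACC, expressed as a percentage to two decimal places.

Total capital V = 48.2 + 9.4 + 92.2 = 149.8.
Equity: weight = 48.2/149.8 = 0.3218; cost = 15.83%.
Preferred: weight = 9.4/149.8 = 0.0628; cost = 7.3%.
Private placement notes: weight = 92.2/149.8 = 0.6155; after-tax cost = 5.87% × (1 − 16%) = 4.9308%.
WACC = 0.3218 × 15.8300% + 0.0628 × 7.3000% + 0.6155 × 4.9308% = 8.5864%.

8.59%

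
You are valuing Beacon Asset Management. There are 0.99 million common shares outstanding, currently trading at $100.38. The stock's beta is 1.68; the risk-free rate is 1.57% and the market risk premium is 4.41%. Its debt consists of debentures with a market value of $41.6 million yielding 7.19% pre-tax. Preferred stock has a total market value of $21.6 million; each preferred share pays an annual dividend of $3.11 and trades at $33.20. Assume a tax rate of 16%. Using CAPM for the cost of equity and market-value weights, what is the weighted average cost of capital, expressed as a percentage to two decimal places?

8.28%

Cost of equity via CAPM: Re = 1.57% + 1.68 × 4.41% = 8.9788%.
Cost of preferred: Rp = 3.11 / 33.2 = 9.3675%.
Market value of equity E = 100.38 × 0.99m = 99.3762m.
Total capital V = 99.3762 + 21.6 + 41.6 = 162.5762.
Equity: weight = 99.3762/162.5762 = 0.6113; cost = 8.9788%.
Preferred: weight = 21.6/162.5762 = 0.1329; cost = 9.3675%.
Debentures: weight = 41.6/162.5762 = 0.2559; after-tax cost = 7.19% × (1 − 16%) = 6.0396%.
WACC = 0.6113 × 8.9788% + 0.1329 × 9.3675% + 0.2559 × 6.0396% = 8.2784%.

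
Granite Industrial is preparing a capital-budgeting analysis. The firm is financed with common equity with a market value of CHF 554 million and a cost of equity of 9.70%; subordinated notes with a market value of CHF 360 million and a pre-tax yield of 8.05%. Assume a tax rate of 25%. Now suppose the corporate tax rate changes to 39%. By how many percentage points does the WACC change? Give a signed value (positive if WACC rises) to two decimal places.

-0.44 pp

Current WACC:
Total capital V = 554 + 360 = 914.
Equity: weight = 554/914 = 0.6061; cost = 9.7%.
Subordinated notes: weight = 360/914 = 0.3939; after-tax cost = 8.05% × (1 − 25%) = 6.0375%.
WACC = 0.6061 × 9.7000% + 0.3939 × 6.0375% = 8.2574%.
After the change:
Total capital V = 554 + 360 = 914.
Equity: weight = 554/914 = 0.6061; cost = 9.7%.
Subordinated notes: weight = 360/914 = 0.3939; after-tax cost = 8.05% × (1 − 39%) = 4.9105%.
WACC = 0.6061 × 9.7000% + 0.3939 × 4.9105% = 7.8135%.
Change in WACC = 7.8135% − 8.2574% = -0.4439 pp.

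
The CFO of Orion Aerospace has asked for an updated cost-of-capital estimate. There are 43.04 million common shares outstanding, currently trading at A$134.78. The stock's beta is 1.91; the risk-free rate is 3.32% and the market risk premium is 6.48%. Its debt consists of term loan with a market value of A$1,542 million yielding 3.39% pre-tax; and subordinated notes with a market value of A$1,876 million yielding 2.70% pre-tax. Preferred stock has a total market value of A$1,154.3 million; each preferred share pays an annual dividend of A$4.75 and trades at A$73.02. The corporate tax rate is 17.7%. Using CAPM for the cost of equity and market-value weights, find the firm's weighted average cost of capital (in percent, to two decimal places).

Cost of equity via CAPM: Re = 3.32% + 1.91 × 6.48% = 15.6968%.
Cost of preferred: Rp = 4.75 / 73.02 = 6.5051%.
Market value of equity E = 134.78 × 43.04m = 5800.9312m.
Total capital V = 5800.9312 + 1154.3 + 1542 + 1876 = 10373.2312.
Equity: weight = 5800.9312/10373.2312 = 0.5592; cost = 15.6968%.
Preferred: weight = 1154.3/10373.2312 = 0.1113; cost = 6.5051%.
Term loan: weight = 1542/10373.2312 = 0.1487; after-tax cost = 3.39% × (1 − 17.7%) = 2.7900%.
Subordinated notes: weight = 1876/10373.2312 = 0.1809; after-tax cost = 2.7% × (1 − 17.7%) = 2.2221%.
WACC = 0.5592 × 15.6968% + 0.1113 × 6.5051% + 0.1487 × 2.7900% + 0.1809 × 2.2221% = 10.3185%.

10.32%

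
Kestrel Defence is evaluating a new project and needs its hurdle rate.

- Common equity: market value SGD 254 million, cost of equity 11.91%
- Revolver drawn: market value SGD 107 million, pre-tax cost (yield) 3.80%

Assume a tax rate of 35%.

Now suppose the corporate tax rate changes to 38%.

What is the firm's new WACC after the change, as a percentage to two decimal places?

9.08%

After the change:
Total capital V = 254 + 107 = 361.
Equity: weight = 254/361 = 0.7036; cost = 11.91%.
Revolver drawn: weight = 107/361 = 0.2964; after-tax cost = 3.8% × (1 − 38%) = 2.3560%.
WACC = 0.7036 × 11.9100% + 0.2964 × 2.3560% = 9.0782%.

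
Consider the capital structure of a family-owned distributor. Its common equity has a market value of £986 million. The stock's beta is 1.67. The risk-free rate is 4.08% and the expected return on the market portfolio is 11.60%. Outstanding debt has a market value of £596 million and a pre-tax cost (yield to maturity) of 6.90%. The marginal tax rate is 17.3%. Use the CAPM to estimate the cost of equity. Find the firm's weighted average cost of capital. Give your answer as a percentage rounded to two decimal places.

Market risk premium = 11.6% − 4.08% = 7.52%.
Cost of equity via CAPM: Re = 4.08% + 1.67 × 7.52% = 16.6384%.
Total capital V = 986 + 596 = 1582.
Equity: weight = 986/1582 = 0.6233; cost = 16.6384%.
Debt: weight = 596/1582 = 0.3767; after-tax cost = 6.9% × (1 − 17.3%) = 5.7063%.
WACC = 0.6233 × 16.6384% + 0.3767 × 5.7063% = 12.5199%.

12.52%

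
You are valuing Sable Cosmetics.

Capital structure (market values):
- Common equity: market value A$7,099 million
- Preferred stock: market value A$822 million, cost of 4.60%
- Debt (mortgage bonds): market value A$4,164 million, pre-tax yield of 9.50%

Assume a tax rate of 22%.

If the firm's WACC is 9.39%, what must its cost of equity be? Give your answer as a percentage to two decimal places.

11.11%

Total capital V = 7099 + 822 + 4164 = 12085.
Equity weight = 7099/12085 = 0.5874.
Preferred weight = 822/12085 = 0.0680.
Mortgage bonds weight = 4164/12085 = 0.3446.
Debt contribution = 0.3446 × 9.5% × (1 − 22%) = 2.5532%.
Preferred contribution = 0.0680 × 4.6% = 0.3129%.
Required equity contribution = 9.39% − 2.8661% = 6.5239%.
Re = 6.5239% / 0.5874 = 11.1060%.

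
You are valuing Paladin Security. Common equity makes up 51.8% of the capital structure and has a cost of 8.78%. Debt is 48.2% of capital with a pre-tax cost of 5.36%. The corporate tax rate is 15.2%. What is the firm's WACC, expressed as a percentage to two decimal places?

After-tax cost of debt = 5.36% × (1 − 15.2%) = 4.5453%.
WACC = 0.518 × 8.7800% + 0.482 × 4.5453% = 6.7389%.

6.74%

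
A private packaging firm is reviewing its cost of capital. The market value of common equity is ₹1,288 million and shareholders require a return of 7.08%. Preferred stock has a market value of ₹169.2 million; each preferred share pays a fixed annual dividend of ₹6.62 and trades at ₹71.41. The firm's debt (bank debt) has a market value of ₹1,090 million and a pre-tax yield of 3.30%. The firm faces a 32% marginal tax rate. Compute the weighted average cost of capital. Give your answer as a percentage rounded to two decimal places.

5.16%

Cost of preferred: Rp = 6.62 / 71.41 = 9.2704%.
Total capital V = 1288 + 169.2 + 1090 = 2547.2.
Equity: weight = 1288/2547.2 = 0.5057; cost = 7.08%.
Preferred: weight = 169.2/2547.2 = 0.0664; cost = 9.2704%.
Bank debt: weight = 1090/2547.2 = 0.4279; after-tax cost = 3.3% × (1 − 32%) = 2.2440%.
WACC = 0.5057 × 7.0800% + 0.0664 × 9.2704% + 0.4279 × 2.2440% = 5.1561%.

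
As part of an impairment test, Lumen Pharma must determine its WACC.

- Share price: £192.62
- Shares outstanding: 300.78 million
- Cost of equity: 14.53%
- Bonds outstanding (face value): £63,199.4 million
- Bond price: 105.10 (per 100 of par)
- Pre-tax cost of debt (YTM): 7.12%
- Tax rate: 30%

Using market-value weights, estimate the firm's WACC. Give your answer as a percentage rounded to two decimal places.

Market value of equity E = 192.62 × 300.78m = 57936.2436m. Market value of debt D = 63199.4m × 105.1/100 = 66422.5694m.
Total capital V = 57936.2436 + 66422.5694 = 124358.813.
Equity: weight = 57936.2436/124358.813 = 0.4659; cost = 14.53%.
Bonds outstanding: weight = 66422.5694/124358.813 = 0.5341; after-tax cost = 7.12% × (1 − 30%) = 4.9840%.
WACC = 0.4659 × 14.5300% + 0.5341 × 4.9840% = 9.4313%.

9.43%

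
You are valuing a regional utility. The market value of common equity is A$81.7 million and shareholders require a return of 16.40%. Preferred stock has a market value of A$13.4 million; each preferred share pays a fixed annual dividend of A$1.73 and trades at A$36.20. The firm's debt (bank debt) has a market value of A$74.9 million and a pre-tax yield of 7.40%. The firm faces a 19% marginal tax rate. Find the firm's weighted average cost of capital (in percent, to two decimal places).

Cost of preferred: Rp = 1.73 / 36.2 = 4.7790%.
Total capital V = 81.7 + 13.4 + 74.9 = 170.
Equity: weight = 81.7/170 = 0.4806; cost = 16.4%.
Preferred: weight = 13.4/170 = 0.0788; cost = 4.779%.
Bank debt: weight = 74.9/170 = 0.4406; after-tax cost = 7.4% × (1 − 19%) = 5.9940%.
WACC = 0.4806 × 16.4000% + 0.0788 × 4.7790% + 0.4406 × 5.9940% = 10.8992%.

10.90%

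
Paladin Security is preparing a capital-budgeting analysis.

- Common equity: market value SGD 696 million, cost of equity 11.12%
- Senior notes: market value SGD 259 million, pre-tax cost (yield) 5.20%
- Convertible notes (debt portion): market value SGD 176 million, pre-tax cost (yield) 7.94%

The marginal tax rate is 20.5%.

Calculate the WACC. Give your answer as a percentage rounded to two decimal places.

Total capital V = 696 + 259 + 176 = 1131.
Equity: weight = 696/1131 = 0.6154; cost = 11.12%.
Senior notes: weight = 259/1131 = 0.2290; after-tax cost = 5.2% × (1 − 20.5%) = 4.1340%.
Convertible notes (debt portion): weight = 176/1131 = 0.1556; after-tax cost = 7.94% × (1 − 20.5%) = 6.3123%.
WACC = 0.6154 × 11.1200% + 0.2290 × 4.1340% + 0.1556 × 6.3123% = 8.7721%.

8.77%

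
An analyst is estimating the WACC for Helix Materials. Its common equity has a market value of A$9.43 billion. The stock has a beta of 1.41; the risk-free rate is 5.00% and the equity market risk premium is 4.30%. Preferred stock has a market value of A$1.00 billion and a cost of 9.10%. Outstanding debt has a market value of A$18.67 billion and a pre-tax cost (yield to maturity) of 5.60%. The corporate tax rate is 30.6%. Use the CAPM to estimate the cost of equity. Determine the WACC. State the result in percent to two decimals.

Cost of equity via CAPM: Re = 5.0% + 1.41 × 4.3% = 11.0630%.
Total capital V = 9.43 + 1 + 18.67 = 29.1.
Equity: weight = 9.43/29.1 = 0.3241; cost = 11.063%.
Preferred: weight = 1/29.1 = 0.0344; cost = 9.1%.
Debt: weight = 18.67/29.1 = 0.6416; after-tax cost = 5.6% × (1 − 30.6%) = 3.8864%.
WACC = 0.3241 × 11.0630% + 0.0344 × 9.1000% + 0.6416 × 3.8864% = 6.3912%.

6.39%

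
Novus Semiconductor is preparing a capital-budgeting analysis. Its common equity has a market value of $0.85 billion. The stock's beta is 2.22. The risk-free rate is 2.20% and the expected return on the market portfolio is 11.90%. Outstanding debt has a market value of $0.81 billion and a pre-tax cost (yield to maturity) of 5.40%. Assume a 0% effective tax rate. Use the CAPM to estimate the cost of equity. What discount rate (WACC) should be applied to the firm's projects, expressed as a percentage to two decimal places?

14.79%

Market risk premium = 11.9% − 2.2% = 9.7%.
Cost of equity via CAPM: Re = 2.2% + 2.22 × 9.7% = 23.7340%.
Total capital V = 0.85 + 0.81 = 1.66.
Equity: weight = 0.85/1.66 = 0.5120; cost = 23.734%.
Debt: weight = 0.81/1.66 = 0.4880; after-tax cost = 5.4% × (1 − 0%) = 5.4000%.
WACC = 0.5120 × 23.7340% + 0.4880 × 5.4000% = 14.7879%.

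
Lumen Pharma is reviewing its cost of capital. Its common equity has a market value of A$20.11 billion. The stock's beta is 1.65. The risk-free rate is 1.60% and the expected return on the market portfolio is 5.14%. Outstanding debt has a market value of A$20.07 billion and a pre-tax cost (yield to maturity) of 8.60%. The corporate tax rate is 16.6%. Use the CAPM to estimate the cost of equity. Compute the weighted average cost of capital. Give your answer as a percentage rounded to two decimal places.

7.31%

Market risk premium = 5.14% − 1.6% = 3.54%.
Cost of equity via CAPM: Re = 1.6% + 1.65 × 3.54% = 7.4410%.
Total capital V = 20.11 + 20.07 = 40.18.
Equity: weight = 20.11/40.18 = 0.5005; cost = 7.441%.
Debt: weight = 20.07/40.18 = 0.4995; after-tax cost = 8.6% × (1 − 16.6%) = 7.1724%.
WACC = 0.5005 × 7.4410% + 0.4995 × 7.1724% = 7.3068%.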